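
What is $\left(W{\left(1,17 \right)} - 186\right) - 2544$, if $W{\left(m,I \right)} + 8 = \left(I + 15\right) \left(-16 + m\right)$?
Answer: $-3218$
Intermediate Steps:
$W{\left(m,I \right)} = -8 + \left(-16 + m\right) \left(15 + I\right)$ ($W{\left(m,I \right)} = -8 + \left(I + 15\right) \left(-16 + m\right) = -8 + \left(15 + I\right) \left(-16 + m\right) = -8 + \left(-16 + m\right) \left(15 + I\right)$)
$\left(W{\left(1,17 \right)} - 186\right) - 2544 = \left(\left(-248 - 272 + 15 \cdot 1 + 17 \cdot 1\right) - 186\right) - 2544 = \left(\left(-248 - 272 + 15 + 17\right) - 186\right) - 2544 = \left(-488 - 186\right) - 2544 = -674 - 2544 = -3218$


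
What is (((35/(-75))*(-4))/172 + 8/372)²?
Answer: 418609/399800025 ≈ 0.0010470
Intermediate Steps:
(((35/(-75))*(-4))/172 + 8/372)² = (((35*(-1/75))*(-4))*(1/172) + 8*(1/372))² = (-7/15*(-4)*(1/172) + 2/93)² = ((28/15)*(1/172) + 2/93)² = (7/645 + 2/93)² = (647/19995)² = 418609/399800025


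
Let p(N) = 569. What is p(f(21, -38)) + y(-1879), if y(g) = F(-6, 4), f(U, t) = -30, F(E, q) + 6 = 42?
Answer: 605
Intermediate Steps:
F(E, q) = 36 (F(E, q) = -6 + 42 = 36)
y(g) = 36
p(f(21, -38)) + y(-1879) = 569 + 36 = 605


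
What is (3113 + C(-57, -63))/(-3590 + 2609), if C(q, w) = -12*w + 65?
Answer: -3934/981 ≈ -4.0102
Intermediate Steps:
C(q, w) = 65 - 12*w
(3113 + C(-57, -63))/(-3590 + 2609) = (3113 + (65 - 12*(-63)))/(-3590 + 2609) = (3113 + (65 + 756))/(-981) = (3113 + 821)*(-1/981) = 3934*(-1/981) = -3934/981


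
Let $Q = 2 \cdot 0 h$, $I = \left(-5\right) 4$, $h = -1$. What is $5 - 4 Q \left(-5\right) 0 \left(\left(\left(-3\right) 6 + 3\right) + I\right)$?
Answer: $0$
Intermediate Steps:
$I = -20$
$Q = 0$ ($Q = 2 \cdot 0 \left(-1\right) = 0 \left(-1\right) = 0$)
$5 - 4 Q \left(-5\right) 0 \left(\left(\left(-3\right) 6 + 3\right) + I\right) = 5 \left(-4\right) 0 \left(-5\right) 0 \left(\left(\left(-3\right) 6 + 3\right) - 20\right) = 5 \cdot 0 \left(-5\right) 0 \left(\left(-18 + 3\right) - 20\right) = 5 \cdot 0 \cdot 0 \left(-15 - 20\right) = 0 \cdot 0 \left(-35\right) = 0 \left(-35\right) = 0$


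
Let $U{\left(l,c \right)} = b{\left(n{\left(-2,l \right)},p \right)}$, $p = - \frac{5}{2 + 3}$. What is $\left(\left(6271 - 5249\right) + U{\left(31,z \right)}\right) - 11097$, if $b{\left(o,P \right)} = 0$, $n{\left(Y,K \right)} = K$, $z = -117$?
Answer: $-10075$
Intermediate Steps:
$p = -1$ ($p = - \frac{5}{5} = \left(-5\right) \frac{1}{5} = -1$)
$U{\left(l,c \right)} = 0$
$\left(\left(6271 - 5249\right) + U{\left(31,z \right)}\right) - 11097 = \left(\left(6271 - 5249\right) + 0\right) - 11097 = \left(1022 + 0\right) - 11097 = 1022 - 11097 = -10075$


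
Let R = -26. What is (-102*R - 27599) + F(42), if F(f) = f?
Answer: -24905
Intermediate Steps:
(-102*R - 27599) + F(42) = (-102*(-26) - 27599) + 42 = (2652 - 27599) + 42 = -24947 + 42 = -24905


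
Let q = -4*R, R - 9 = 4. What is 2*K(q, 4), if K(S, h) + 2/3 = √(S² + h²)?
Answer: -4/3 + 8*√170 ≈ 102.97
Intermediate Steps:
R = 13 (R = 9 + 4 = 13)
q = -52 (q = -4*13 = -52)
K(S, h) = -⅔ + √(S² + h²)
2*K(q, 4) = 2*(-⅔ + √((-52)² + 4²)) = 2*(-⅔ + √(2704 + 16)) = 2*(-⅔ + √2720) = 2*(-⅔ + 4*√170) = -4/3 + 8*√170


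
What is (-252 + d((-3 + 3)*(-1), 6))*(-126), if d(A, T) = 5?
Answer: 31122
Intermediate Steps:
(-252 + d((-3 + 3)*(-1), 6))*(-126) = (-252 + 5)*(-126) = -247*(-126) = 31122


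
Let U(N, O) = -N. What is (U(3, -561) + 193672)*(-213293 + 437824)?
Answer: 43484694239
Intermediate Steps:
(U(3, -561) + 193672)*(-213293 + 437824) = (-1*3 + 193672)*(-213293 + 437824) = (-3 + 193672)*224531 = 193669*224531 = 43484694239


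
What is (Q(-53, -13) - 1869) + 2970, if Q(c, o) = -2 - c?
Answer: 1152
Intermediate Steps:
(Q(-53, -13) - 1869) + 2970 = ((-2 - 1*(-53)) - 1869) + 2970 = ((-2 + 53) - 1869) + 2970 = (51 - 1869) + 2970 = -1818 + 2970 = 1152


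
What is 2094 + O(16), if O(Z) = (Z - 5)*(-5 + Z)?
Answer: 2215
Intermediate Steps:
O(Z) = (-5 + Z)² (O(Z) = (-5 + Z)*(-5 + Z) = (-5 + Z)²)
2094 + O(16) = 2094 + (-5 + 16)² = 2094 + 11² = 2094 + 121 = 2215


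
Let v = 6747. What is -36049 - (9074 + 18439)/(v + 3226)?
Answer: -359544190/9973 ≈ -36052.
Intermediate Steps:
-36049 - (9074 + 18439)/(v + 3226) = -36049 - (9074 + 18439)/(6747 + 3226) = -36049 - 27513/9973 = -359544190/9973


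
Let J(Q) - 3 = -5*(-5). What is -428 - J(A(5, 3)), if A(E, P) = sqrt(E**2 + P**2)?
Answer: -456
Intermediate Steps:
J(Q) = 28 (J(Q) = 3 - 5*(-5) = 3 + 25 = 28)
-428 - J(A(5, 3)) = -428 - 1*28 = -428 - 28 = -456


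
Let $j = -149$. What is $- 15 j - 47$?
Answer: $2188$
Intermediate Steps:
$- 15 j - 47 = \left(-15\right) \left(-149\right) - 47 = 2235 - 47 = 2188$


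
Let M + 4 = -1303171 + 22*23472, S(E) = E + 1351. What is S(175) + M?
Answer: -785265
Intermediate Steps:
S(E) = 1351 + E
M = -786791 (M = -4 + (-1303171 + 22*23472) = -4 + (-1303171 + 516384) = -4 - 786787 = -786791)
S(175) + M = (1351 + 175) - 786791 = 1526 - 786791 = -785265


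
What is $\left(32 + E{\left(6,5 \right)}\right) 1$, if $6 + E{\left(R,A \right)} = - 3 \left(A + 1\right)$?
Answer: $8$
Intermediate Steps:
$E{\left(R,A \right)} = -9 - 3 A$ ($E{\left(R,A \right)} = -6 - 3 \left(A + 1\right) = -6 - 3 \left(1 + A\right) = -6 - \left(3 + 3 A\right) = -9 - 3 A$)
$\left(32 + E{\left(6,5 \right)}\right) 1 = \left(32 - 24\right) 1 = 8 \cdot 1 = 8$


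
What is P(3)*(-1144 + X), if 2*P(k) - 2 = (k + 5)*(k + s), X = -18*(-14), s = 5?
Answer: -29436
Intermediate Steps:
X = 252
P(k) = 1 + (5 + k)²/2 (P(k) = 1 + ((k + 5)*(k + 5))/2 = 1 + ((5 + k)*(5 + k))/2 = 1 + (5 + k)²/2)
P(3)*(-1144 + X) = (27/2 + (½)*3² + 5*3)*(-1144 + 252) = (27/2 + (½)*9 + 15)*(-892) = (27/2 + 9/2 + 15)*(-892) = 33*(-892) = -29436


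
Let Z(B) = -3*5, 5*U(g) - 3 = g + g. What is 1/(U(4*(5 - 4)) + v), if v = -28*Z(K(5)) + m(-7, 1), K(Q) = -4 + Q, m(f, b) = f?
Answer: 5/2076 ≈ 0.0024085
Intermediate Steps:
U(g) = 3/5 + 2*g/5 (U(g) = 3/5 + (g + g)/5 = 3/5 + (2*g)/5 = 3/5 + 2*g/5)
Z(B) = -15
v = 413 (v = -28*(-15) - 7 = 420 - 7 = 413)
1/(U(4*(5 - 4)) + v) = 1/((3/5 + 2*(4*(5 - 4))/5) + 413) = 1/((3/5 + 2*(4*1)/5) + 413) = 1/((3/5 + (2/5)*4) + 413) = 1/((3/5 + 8/5) + 413) = 1/(11/5 + 413) = 1/(2076/5) = 5/2076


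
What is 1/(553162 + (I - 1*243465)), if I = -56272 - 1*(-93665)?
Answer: 1/347090 ≈ 2.8811e-6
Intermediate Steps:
I = 37393 (I = -56272 + 93665 = 37393)
1/(553162 + (I - 1*243465)) = 1/(553162 + (37393 - 1*243465)) = 1/(553162 + (37393 - 243465)) = 1/(553162 - 206072) = 1/347090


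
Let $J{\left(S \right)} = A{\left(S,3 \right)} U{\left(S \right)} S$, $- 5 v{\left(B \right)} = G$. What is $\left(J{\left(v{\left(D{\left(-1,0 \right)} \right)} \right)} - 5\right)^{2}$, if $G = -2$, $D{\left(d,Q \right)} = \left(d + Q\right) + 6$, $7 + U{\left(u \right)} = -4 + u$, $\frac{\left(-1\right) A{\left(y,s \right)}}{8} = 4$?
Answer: $\frac{10673289}{625} \approx 17077.0$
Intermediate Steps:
$A{\left(y,s \right)} = -32$ ($A{\left(y,s \right)} = \left(-8\right) 4 = -32$)
$U{\left(u \right)} = -11 + u$ ($U{\left(u \right)} = -7 + \left(-4 + u\right) = -11 + u$)
$D{\left(d,Q \right)} = 6 + Q + d$ ($D{\left(d,Q \right)} = \left(Q + d\right) + 6 = 6 + Q + d$)
$v{\left(B \right)} = \frac{2}{5}$ ($v{\left(B \right)} = \left(- \frac{1}{5}\right) \left(-2\right) = \frac{2}{5}$)
$J{\left(S \right)} = S \left(352 - 32 S\right)$ ($J{\left(S \right)} = - 32 \left(-11 + S\right) S = \left(352 - 32 S\right) S = S \left(352 - 32 S\right)$)
$\left(J{\left(v{\left(D{\left(-1,0 \right)} \right)} \right)} - 5\right)^{2} = \left(32 \cdot \frac{2}{5} \left(11 - \frac{2}{5}\right) - 5\right)^{2} = \left(32 \cdot \frac{2}{5} \cdot \frac{53}{5} - 5\right)^{2} = \left(\frac{3392}{25} - 5\right)^{2} = \left(\frac{3267}{25}\right)^{2} = \frac{10673289}{625}$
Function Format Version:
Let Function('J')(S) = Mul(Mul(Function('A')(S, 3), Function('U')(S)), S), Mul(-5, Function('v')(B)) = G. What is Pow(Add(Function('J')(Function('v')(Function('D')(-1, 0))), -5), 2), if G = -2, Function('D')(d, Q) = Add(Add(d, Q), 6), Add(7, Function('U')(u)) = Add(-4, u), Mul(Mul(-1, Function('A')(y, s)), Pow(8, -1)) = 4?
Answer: Rational(10673289, 625) ≈ 17077.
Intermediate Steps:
Function('A')(y, s) = -32 (Function('A')(y, s) = Mul(-8, 4) = -32)
Function('U')(u) = Add(-11, u) (Function('U')(u) = Add(-7, Add(-4, u)) = Add(-11, u))
Function('D')(d, Q) = Add(6, Q, d) (Function('D')(d, Q) = Add(Add(Q, d), 6) = Add(6, Q, d))
Function('v')(B) = Rational(2, 5) (Function('v')(B) = Mul(Rational(-1, 5), -2) = Rational(2, 5))
Function('J')(S) = Mul(S, Add(352, Mul(-32, S))) (Function('J')(S) = Mul(Mul(-32, Add(-11, S)), S) = Mul(Add(352, Mul(-32, S)), S) = Mul(S, Add(352, Mul(-32, S))))
Pow(Add(Function('J')(Function('v')(Function('D')(-1, 0))), -5), 2) = Pow(Add(Mul(32, Rational(2, 5), Add(11, Mul(-1, Rational(2, 5)))), -5), 2) = Pow(Add(Mul(32, Rational(2, 5), Add(11, Rational(-2, 5))), -5), 2) = Pow(Add(Mul(32, Rational(2, 5), Rational(53, 5)), -5), 2) = Pow(Add(Rational(3392, 25), -5), 2) = Pow(Rational(3267, 25), 2) = Rational(10673289, 625)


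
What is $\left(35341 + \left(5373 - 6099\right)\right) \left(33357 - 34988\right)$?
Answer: $-56457065$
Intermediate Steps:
$\left(35341 + \left(5373 - 6099\right)\right) \left(33357 - 34988\right) = \left(35341 + \left(5373 - 6099\right)\right) \left(-1631\right) = \left(35341 - 726\right) \left(-1631\right) = 34615 \left(-1631\right) = -56457065$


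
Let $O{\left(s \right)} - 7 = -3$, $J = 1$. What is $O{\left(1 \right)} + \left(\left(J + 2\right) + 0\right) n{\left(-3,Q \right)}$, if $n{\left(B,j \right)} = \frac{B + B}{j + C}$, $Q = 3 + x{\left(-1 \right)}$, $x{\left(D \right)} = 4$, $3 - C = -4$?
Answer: $\frac{19}{7} \approx 2.7143$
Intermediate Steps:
$C = 7$ ($C = 3 - -4 = 3 + 4 = 7$)
$O{\left(s \right)} = 4$ ($O{\left(s \right)} = 7 - 3 = 4$)
$Q = 7$ ($Q = 3 + 4 = 7$)
$n{\left(B,j \right)} = \frac{2 B}{7 + j}$ ($n{\left(B,j \right)} = \frac{B + B}{j + 7} = \frac{2 B}{7 + j}$)
$O{\left(1 \right)} + \left(\left(J + 2\right) + 0\right) n{\left(-3,Q \right)} = 4 + \left(\left(1 + 2\right) + 0\right) 2 \left(-3\right) \frac{1}{7 + 7} = 4 + \left(3 + 0\right) 2 \left(-3\right) \frac{1}{14} = 4 + 3 \cdot 2 \left(-3\right) \frac{1}{14} = 4 + 3 \left(- \frac{3}{7}\right) = 4 - \frac{9}{7} = \frac{19}{7}$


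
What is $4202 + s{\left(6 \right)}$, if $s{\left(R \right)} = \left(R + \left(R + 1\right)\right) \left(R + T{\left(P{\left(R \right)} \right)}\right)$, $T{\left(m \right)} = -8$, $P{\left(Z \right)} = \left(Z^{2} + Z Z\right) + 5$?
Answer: $4176$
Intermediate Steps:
$P{\left(Z \right)} = 5 + 2 Z^{2}$ ($P{\left(Z \right)} = \left(Z^{2} + Z^{2}\right) + 5 = 2 Z^{2} + 5 = 5 + 2 Z^{2}$)
$s{\left(R \right)} = \left(1 + 2 R\right) \left(-8 + R\right)$ ($s{\left(R \right)} = \left(R + \left(R + 1\right)\right) \left(R - 8\right) = \left(R + \left(1 + R\right)\right) \left(-8 + R\right) = \left(1 + 2 R\right) \left(-8 + R\right)$)
$4202 + s{\left(6 \right)} = 4202 - \left(98 - 72\right) = 4202 - 26 = 4176$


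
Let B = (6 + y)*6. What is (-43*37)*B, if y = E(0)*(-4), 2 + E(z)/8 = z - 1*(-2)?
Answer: -57276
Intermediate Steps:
E(z) = 8*z (E(z) = -16 + 8*(z - 1*(-2)) = -16 + 8*(z + 2) = -16 + 8*(2 + z) = -16 + (16 + 8*z) = 8*z)
y = 0 (y = (8*0)*(-4) = 0*(-4) = 0)
B = 36 (B = (6 + 0)*6 = 6*6 = 36)
(-43*37)*B = -43*37*36 = -1591*36 = -57276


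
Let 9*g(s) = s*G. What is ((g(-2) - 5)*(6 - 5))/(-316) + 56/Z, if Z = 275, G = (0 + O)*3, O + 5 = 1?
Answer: 55013/260700 ≈ 0.21102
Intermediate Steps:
O = -4 (O = -5 + 1 = -4)
G = -12 (G = (0 - 4)*3 = -4*3 = -12)
g(s) = -4*s/3 (g(s) = (s*(-12))/9 = (-12*s)/9 = -4*s/3)
((g(-2) - 5)*(6 - 5))/(-316) + 56/Z = ((-4/3*(-2) - 5)*(6 - 5))/(-316) + 56/275 = ((8/3 - 5)*1)*(-1/316) + 56*(1/275) = -7/3*1*(-1/316) + 56/275 = -7/3*(-1/316) + 56/275 = 7/948 + 56/275 = 55013/260700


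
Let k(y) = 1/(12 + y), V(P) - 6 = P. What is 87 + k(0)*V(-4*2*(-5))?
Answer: 545/6 ≈ 90.833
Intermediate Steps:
V(P) = 6 + P
87 + k(0)*V(-4*2*(-5)) = 87 + (6 - 4*2*(-5))/(12 + 0) = 87 + (6 - 8*(-5))/12 = 87 + (6 + 40)/12 = 87 + (1/12)*46 = 87 + 23/6 = 545/6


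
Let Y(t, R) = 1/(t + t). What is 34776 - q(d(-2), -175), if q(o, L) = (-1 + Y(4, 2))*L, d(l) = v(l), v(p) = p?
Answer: 276983/8 ≈ 34623.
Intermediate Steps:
d(l) = l
Y(t, R) = 1/(2*t)
q(o, L) = -7*L/8 (q(o, L) = (-1 + (½)/4)*L = (-1 + (½)*(¼))*L = (-1 + ⅛)*L = -7*L/8)
34776 - q(d(-2), -175) = 34776 - (-7)*(-175)/8 = 34776 - 1*1225/8 = 34776 - 1225/8 = 276983/8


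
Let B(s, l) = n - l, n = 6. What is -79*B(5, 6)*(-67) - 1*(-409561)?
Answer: 409561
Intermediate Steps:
B(s, l) = 6 - l
-79*B(5, 6)*(-67) - 1*(-409561) = -79*(6 - 1*6)*(-67) - 1*(-409561) = -79*(6 - 6)*(-67) + 409561 = -79*0*(-67) + 409561 = 0*(-67) + 409561 = 0 + 409561 = 409561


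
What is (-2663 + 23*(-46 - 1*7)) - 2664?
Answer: -6546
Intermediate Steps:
(-2663 + 23*(-46 - 1*7)) - 2664 = (-2663 + 23*(-46 - 7)) - 2664 = (-2663 + 23*(-53)) - 2664 = (-2663 - 1219) - 2664 = -3882 - 2664 = -6546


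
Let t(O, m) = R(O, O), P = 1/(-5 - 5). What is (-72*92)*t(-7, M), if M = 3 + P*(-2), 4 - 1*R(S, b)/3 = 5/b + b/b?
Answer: -516672/7 ≈ -73810.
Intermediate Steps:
P = -⅒ (P = 1/(-10) = -⅒ ≈ -0.10000)
R(S, b) = 9 - 15/b (R(S, b) = 12 - 3*(5/b + b/b) = 12 - 3*(5/b + 1) = 12 - 3*(1 + 5/b) = 12 + (-3 - 15/b) = 9 - 15/b)
M = 16/5 (M = 3 - ⅒*(-2) = 3 + ⅕ = 16/5 ≈ 3.2000)
t(O, m) = 9 - 15/O
(-72*92)*t(-7, M) = (-72*92)*(9 - 15/(-7)) = -6624*(9 - 15*(-⅐)) = -6624*(9 + 15/7) = -6624*78/7 = -516672/7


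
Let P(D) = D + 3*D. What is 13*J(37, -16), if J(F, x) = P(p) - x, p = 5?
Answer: 468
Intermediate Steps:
P(D) = 4*D
J(F, x) = 20 - x (J(F, x) = 4*5 - x = 20 - x)
13*J(37, -16) = 13*(20 - 1*(-16)) = 13*(20 + 16) = 13*36 = 468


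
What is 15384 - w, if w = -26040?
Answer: 41424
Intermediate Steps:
15384 - w = 15384 - 1*(-26040) = 15384 + 26040 = 41424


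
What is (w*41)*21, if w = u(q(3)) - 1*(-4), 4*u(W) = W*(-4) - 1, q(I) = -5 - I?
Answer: 40467/4 ≈ 10117.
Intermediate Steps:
u(W) = -1/4 - W (u(W) = (W*(-4) - 1)/4 = (-4*W - 1)/4 = (-1 - 4*W)/4 = -1/4 - W)
w = 47/4 (w = (-1/4 - (-5 - 1*3)) - 1*(-4) = (-1/4 - (-5 - 3)) + 4 = (-1/4 - 1*(-8)) + 4 = (-1/4 + 8) + 4 = 31/4 + 4 = 47/4 ≈ 11.750)
(w*41)*21 = ((47/4)*41)*21 = (1927/4)*21 = 40467/4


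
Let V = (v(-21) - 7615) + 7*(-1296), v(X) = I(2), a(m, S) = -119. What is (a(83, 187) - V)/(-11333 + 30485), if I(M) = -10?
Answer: 921/1064 ≈ 0.86560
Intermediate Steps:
v(X) = -10
V = -16697 (V = (-10 - 7615) + 7*(-1296) = -7625 - 9072 = -16697)
(a(83, 187) - V)/(-11333 + 30485) = (-119 - 1*(-16697))/(-11333 + 30485) = (-119 + 16697)/19152 = 16578*(1/19152) = 921/1064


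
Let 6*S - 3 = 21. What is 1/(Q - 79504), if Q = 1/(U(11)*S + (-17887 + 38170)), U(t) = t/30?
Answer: -304267/24190443553 ≈ -1.2578e-5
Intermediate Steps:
U(t) = t/30 (U(t) = t*(1/30) = t/30)
S = 4 (S = ½ + (⅙)*21 = ½ + 7/2 = 4)
Q = 15/304267 (Q = 1/(((1/30)*11)*4 + (-17887 + 38170)) = 1/((11/30)*4 + 20283) = 1/(22/15 + 20283) = 1/(304267/15) = 15/304267 ≈ 4.9299e-5)
1/(Q - 79504) = 1/(15/304267 - 79504) = 1/(-24190443553/304267) = -304267/24190443553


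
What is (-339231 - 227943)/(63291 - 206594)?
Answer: 567174/143303 ≈ 3.9579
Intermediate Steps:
(-339231 - 227943)/(63291 - 206594) = -567174/(-143303) = -567174*(-1/143303) = 567174/143303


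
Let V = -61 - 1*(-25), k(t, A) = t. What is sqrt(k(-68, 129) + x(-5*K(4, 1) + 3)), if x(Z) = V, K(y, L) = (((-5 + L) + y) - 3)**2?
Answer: 2*I*sqrt(26) ≈ 10.198*I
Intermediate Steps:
V = -36 (V = -61 + 25 = -36)
K(y, L) = (-8 + L + y)**2 (K(y, L) = ((-5 + L + y) - 3)**2 = (-8 + L + y)**2)
x(Z) = -36
sqrt(k(-68, 129) + x(-5*K(4, 1) + 3)) = sqrt(-68 - 36) = sqrt(-104) = 2*I*sqrt(26)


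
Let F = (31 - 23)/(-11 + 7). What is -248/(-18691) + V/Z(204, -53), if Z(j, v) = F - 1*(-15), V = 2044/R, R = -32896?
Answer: 16963075/1998292192 ≈ 0.0084888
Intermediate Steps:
V = -511/8224 (V = 2044/(-32896) = 2044*(-1/32896) = -511/8224 ≈ -0.062135)
F = -2 (F = 8/(-4) = 8*(-¼) = -2)
Z(j, v) = 13 (Z(j, v) = -2 - 1*(-15) = -2 + 15 = 13)
-248/(-18691) + V/Z(204, -53) = -248/(-18691) - 511/8224/13 = -248*(-1/18691) - 511/8224*1/13 = 248/18691 - 511/106912 = 16963075/1998292192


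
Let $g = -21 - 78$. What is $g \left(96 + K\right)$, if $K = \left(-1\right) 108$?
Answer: $1188$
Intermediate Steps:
$K = -108$
$g = -99$ ($g = -21 - 78 = -99$)
$g \left(96 + K\right) = - 99 \left(96 - 108\right) = \left(-99\right) \left(-12\right) = 1188$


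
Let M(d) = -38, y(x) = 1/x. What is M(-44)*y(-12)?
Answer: 19/6 ≈ 3.1667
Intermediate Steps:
M(-44)*y(-12) = -38/(-12) = -38*(-1/12) = 19/6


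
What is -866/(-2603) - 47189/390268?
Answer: 215139121/1015867604 ≈ 0.21178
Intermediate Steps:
-866/(-2603) - 47189/390268 = -866*(-1/2603) - 47189*1/390268 = 866/2603 - 47189/390268 = 215139121/1015867604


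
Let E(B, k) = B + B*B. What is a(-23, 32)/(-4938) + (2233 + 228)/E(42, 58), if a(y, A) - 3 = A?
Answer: 1007434/743169 ≈ 1.3556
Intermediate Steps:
a(y, A) = 3 + A
E(B, k) = B + B²
a(-23, 32)/(-4938) + (2233 + 228)/E(42, 58) = (3 + 32)/(-4938) + (2233 + 228)/((42*(1 + 42))) = 35*(-1/4938) + 2461/((42*43)) = -35/4938 + 2461/1806 = 1007434/743169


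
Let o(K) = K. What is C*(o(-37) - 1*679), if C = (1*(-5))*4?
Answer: 14320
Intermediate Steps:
C = -20 (C = -5*4 = -20)
C*(o(-37) - 1*679) = -20*(-37 - 1*679) = -20*(-37 - 679) = -20*(-716) = 14320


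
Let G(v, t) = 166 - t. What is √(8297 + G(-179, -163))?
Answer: √8626 ≈ 92.876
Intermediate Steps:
√(8297 + G(-179, -163)) = √(8297 + (166 - 1*(-163))) = √(8297 + (166 + 163)) = √(8297 + 329) = √8626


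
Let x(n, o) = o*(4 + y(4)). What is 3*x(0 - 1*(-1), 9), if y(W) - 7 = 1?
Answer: 324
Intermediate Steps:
y(W) = 8 (y(W) = 7 + 1 = 8)
x(n, o) = 12*o (x(n, o) = o*(4 + 8) = o*12 = 12*o)
3*x(0 - 1*(-1), 9) = 3*(12*9) = 3*108 = 324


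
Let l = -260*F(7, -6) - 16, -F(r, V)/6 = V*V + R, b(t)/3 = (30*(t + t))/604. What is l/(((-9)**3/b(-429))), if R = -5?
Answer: 34565960/4077 ≈ 8478.3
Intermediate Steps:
b(t) = 45*t/151 (b(t) = 3*((30*(t + t))/604) = 3*((30*(2*t))*(1/604)) = 3*((60*t)*(1/604)) = 3*(15*t/151) = 45*t/151)
F(r, V) = 30 - 6*V**2 (F(r, V) = -6*(V*V - 5) = -6*(V**2 - 5) = -6*(-5 + V**2) = 30 - 6*V**2)
l = 48344 (l = -260*(30 - 6*(-6)**2) - 16 = -260*(30 - 6*36) - 16 = -260*(30 - 216) - 16 = -260*(-186) - 16 = 48360 - 16 = 48344)
l/(((-9)**3/b(-429))) = 48344/(((-9)**3/(((45/151)*(-429))))) = 48344/((-729/(-19305/151))) = 48344/((-729*(-151/19305))) = 48344/(4077/715) = 48344*(715/4077) = 34565960/4077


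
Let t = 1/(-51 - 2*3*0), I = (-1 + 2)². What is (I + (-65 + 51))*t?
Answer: 13/51 ≈ 0.25490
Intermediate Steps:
I = 1 (I = 1² = 1)
t = -1/51 (t = 1/(-51 - 6*0) = 1/(-51 + 0) = 1/(-51) = -1/51 ≈ -0.019608)
(I + (-65 + 51))*t = (1 + (-65 + 51))*(-1/51) = (1 - 14)*(-1/51) = -13*(-1/51) = 13/51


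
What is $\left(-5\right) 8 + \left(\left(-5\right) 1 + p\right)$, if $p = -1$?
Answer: $-46$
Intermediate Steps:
$\left(-5\right) 8 + \left(\left(-5\right) 1 + p\right) = \left(-5\right) 8 - 6 = -40 - 6 = -46$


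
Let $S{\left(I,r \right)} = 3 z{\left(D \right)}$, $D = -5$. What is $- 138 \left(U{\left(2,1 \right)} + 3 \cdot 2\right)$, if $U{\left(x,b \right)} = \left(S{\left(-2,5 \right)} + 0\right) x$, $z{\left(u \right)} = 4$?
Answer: $-4140$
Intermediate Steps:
$S{\left(I,r \right)} = 12$ ($S{\left(I,r \right)} = 3 \cdot 4 = 12$)
$U{\left(x,b \right)} = 12 x$ ($U{\left(x,b \right)} = \left(12 + 0\right) x = 12 x$)
$- 138 \left(U{\left(2,1 \right)} + 3 \cdot 2\right) = - 138 \left(12 \cdot 2 + 3 \cdot 2\right) = - 138 \left(24 + 6\right) = \left(-138\right) 30 = -4140$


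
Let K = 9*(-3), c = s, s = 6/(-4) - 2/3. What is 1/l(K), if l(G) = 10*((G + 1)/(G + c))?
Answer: 35/312 ≈ 0.11218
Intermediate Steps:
s = -13/6 (s = 6*(-¼) - 2*⅓ = -3/2 - ⅔ = -13/6 ≈ -2.1667)
c = -13/6 ≈ -2.1667
K = -27
l(G) = 10*(1 + G)/(-13/6 + G) (l(G) = 10*((G + 1)/(G - 13/6)) = 10*((1 + G)/(-13/6 + G)) = 10*(1 + G)/(-13/6 + G))
1/l(K) = 1/(60*(1 - 27)/(-13 + 6*(-27))) = 1/(60*(-26)/(-13 - 162)) = 1/(60*(-26)/(-175)) = 1/(60*(-1/175)*(-26)) = 1/(312/35) = 35/312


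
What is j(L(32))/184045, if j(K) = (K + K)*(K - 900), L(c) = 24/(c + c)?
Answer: -21591/5889440 ≈ -0.0036661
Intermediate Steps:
L(c) = 12/c (L(c) = 24/((2*c)) = 24*(1/(2*c)) = 12/c)
j(K) = 2*K*(-900 + K) (j(K) = (2*K)*(-900 + K) = 2*K*(-900 + K))
j(L(32))/184045 = (2*(12/32)*(-900 + 12/32))/184045 = (2*(12*(1/32))*(-900 + 12*(1/32)))*(1/184045) = (2*(3/8)*(-900 + 3/8))*(1/184045) = (2*(3/8)*(-7197/8))*(1/184045) = -21591/32*1/184045 = -21591/5889440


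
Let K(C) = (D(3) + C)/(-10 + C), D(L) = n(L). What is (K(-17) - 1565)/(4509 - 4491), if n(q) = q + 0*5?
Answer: -42241/486 ≈ -86.916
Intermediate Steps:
n(q) = q (n(q) = q + 0 = q)
D(L) = L
K(C) = (3 + C)/(-10 + C)
(K(-17) - 1565)/(4509 - 4491) = ((3 - 17)/(-10 - 17) - 1565)/(4509 - 4491) = (-14/(-27) - 1565)/18 = (-1/27*(-14) - 1565)*(1/18) = (14/27 - 1565)*(1/18) = -42241/27*1/18 = -42241/486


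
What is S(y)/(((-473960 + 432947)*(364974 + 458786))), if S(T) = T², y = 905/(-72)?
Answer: -163805/35028152054784 ≈ -4.6764e-9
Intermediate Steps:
y = -905/72 (y = 905*(-1/72) = -905/72 ≈ -12.569)
S(y)/(((-473960 + 432947)*(364974 + 458786))) = (-905/72)²/(((-473960 + 432947)*(364974 + 458786))) = 819025/(5184*((-41013*823760))) = (819025/5184)/(-33784868880) = (819025/5184)*(-1/33784868880) = -163805/35028152054784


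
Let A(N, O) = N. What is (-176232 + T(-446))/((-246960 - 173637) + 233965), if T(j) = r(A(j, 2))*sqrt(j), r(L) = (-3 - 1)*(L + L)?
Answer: 22029/23329 - 446*I*sqrt(446)/23329 ≈ 0.94427 - 0.40374*I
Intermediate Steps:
r(L) = -8*L
T(j) = -8*j**(3/2) (T(j) = (-8*j)*sqrt(j) = -8*j**(3/2))
(-176232 + T(-446))/((-246960 - 173637) + 233965) = (-176232 - (-3568)*I*sqrt(446))/((-246960 - 173637) + 233965) = (-176232 - (-3568)*I*sqrt(446))/(-420597 + 233965) = (-176232 + 3568*I*sqrt(446))/(-186632) = (-176232 + 3568*I*sqrt(446))*(-1/186632) = 22029/23329 - 446*I*sqrt(446)/23329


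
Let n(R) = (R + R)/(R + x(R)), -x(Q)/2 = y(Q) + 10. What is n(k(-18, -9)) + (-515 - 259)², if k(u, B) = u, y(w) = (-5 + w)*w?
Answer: 259399926/433 ≈ 5.9908e+5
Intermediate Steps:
y(w) = w*(-5 + w)
x(Q) = -20 - 2*Q*(-5 + Q) (x(Q) = -2*(Q*(-5 + Q) + 10) = -2*(10 + Q*(-5 + Q)) = -20 - 2*Q*(-5 + Q))
n(R) = 2*R/(-20 + R - 2*R*(-5 + R)) (n(R) = (R + R)/(R + (-20 - 2*R*(-5 + R))) = (2*R)/(-20 + R - 2*R*(-5 + R)) = 2*R/(-20 + R - 2*R*(-5 + R)))
n(k(-18, -9)) + (-515 - 259)² = -2*(-18)/(20 - 1*(-18) + 2*(-18)*(-5 - 18)) + (-515 - 259)² = -2*(-18)/(20 + 18 + 2*(-18)*(-23)) + (-774)² = -2*(-18)/(20 + 18 + 828) + 599076 = -2*(-18)/866 + 599076 = -2*(-18)*1/866 + 599076 = 18/433 + 599076 = 259399926/433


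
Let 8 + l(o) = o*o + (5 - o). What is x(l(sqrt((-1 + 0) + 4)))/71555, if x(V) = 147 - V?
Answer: 147/71555 + sqrt(3)/71555 ≈ 0.0020786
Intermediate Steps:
l(o) = -3 + o**2 - o (l(o) = -8 + (o*o + (5 - o)) = -8 + (o**2 + (5 - o)) = -8 + (5 + o**2 - o) = -3 + o**2 - o)
x(l(sqrt((-1 + 0) + 4)))/71555 = (147 - (-3 + (sqrt((-1 + 0) + 4))**2 - sqrt((-1 + 0) + 4)))/71555 = (147 - (-3 + (sqrt(-1 + 4))**2 - sqrt(-1 + 4)))*(1/71555) = (147 - (-3 + (sqrt(3))**2 - sqrt(3)))*(1/71555) = (147 - (-3 + 3 - sqrt(3)))*(1/71555) = (147 - (-1)*sqrt(3))*(1/71555) = (147 + sqrt(3))*(1/71555) = 147/71555 + sqrt(3)/71555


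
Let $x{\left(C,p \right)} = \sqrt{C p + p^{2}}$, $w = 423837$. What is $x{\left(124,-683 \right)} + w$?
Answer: $423837 + \sqrt{381797} \approx 4.2446 \cdot 10^{5}$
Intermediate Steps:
$x{\left(C,p \right)} = \sqrt{p^{2} + C p}$
$x{\left(124,-683 \right)} + w = \sqrt{- 683 \left(124 - 683\right)} + 423837 = \sqrt{\left(-683\right) \left(-559\right)} + 423837 = \sqrt{381797} + 423837 = 423837 + \sqrt{381797}$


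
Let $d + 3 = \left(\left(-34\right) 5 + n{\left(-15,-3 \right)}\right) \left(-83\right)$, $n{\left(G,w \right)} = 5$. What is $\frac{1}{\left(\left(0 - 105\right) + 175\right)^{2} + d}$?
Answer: $\frac{1}{18592} \approx 5.3787 \cdot 10^{-5}$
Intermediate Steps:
$d = 13692$ ($d = -3 + \left(\left(-34\right) 5 + 5\right) \left(-83\right) = -3 + \left(-170 + 5\right) \left(-83\right) = -3 - -13695 = -3 + 13695 = 13692$)
$\frac{1}{\left(\left(0 - 105\right) + 175\right)^{2} + d} = \frac{1}{\left(\left(0 - 105\right) + 175\right)^{2} + 13692} = \frac{1}{\left(-105 + 175\right)^{2} + 13692} = \frac{1}{70^{2} + 13692} = \frac{1}{4900 + 13692} = \frac{1}{18592}$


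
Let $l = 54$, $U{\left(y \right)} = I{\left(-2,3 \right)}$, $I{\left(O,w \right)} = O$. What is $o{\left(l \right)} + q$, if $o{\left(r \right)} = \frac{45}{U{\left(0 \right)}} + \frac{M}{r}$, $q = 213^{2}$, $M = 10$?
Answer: $\frac{2448721}{54} \approx 45347.0$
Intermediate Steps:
$U{\left(y \right)} = -2$
$q = 45369$
$o{\left(r \right)} = - \frac{45}{2} + \frac{10}{r}$ ($o{\left(r \right)} = \frac{45}{-2} + \frac{10}{r} = 45 \left(- \frac{1}{2}\right) + \frac{10}{r} = - \frac{45}{2} + \frac{10}{r}$)
$o{\left(l \right)} + q = \left(- \frac{45}{2} + \frac{10}{54}\right) + 45369 = \left(- \frac{45}{2} + 10 \cdot \frac{1}{54}\right) + 45369 = \left(- \frac{45}{2} + \frac{5}{27}\right) + 45369 = - \frac{1205}{54} + 45369 = \frac{2448721}{54}$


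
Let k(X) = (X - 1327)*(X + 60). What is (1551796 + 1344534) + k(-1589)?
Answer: 7354894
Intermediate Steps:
k(X) = (-1327 + X)*(60 + X)
(1551796 + 1344534) + k(-1589) = (1551796 + 1344534) + (-79620 + (-1589)² - 1267*(-1589)) = 2896330 + (-79620 + 2524921 + 2013263) = 2896330 + 4458564 = 7354894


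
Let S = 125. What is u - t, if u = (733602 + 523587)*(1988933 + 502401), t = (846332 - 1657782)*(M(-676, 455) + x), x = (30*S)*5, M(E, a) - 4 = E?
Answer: 3146747093226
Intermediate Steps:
M(E, a) = 4 + E
x = 18750 (x = (30*125)*5 = 3750*5 = 18750)
t = -14669393100 (t = (846332 - 1657782)*((4 - 676) + 18750) = -811450*(-672 + 18750) = -811450*18078 = -14669393100)
u = 3132077700126 (u = 1257189*2491334 = 3132077700126)
u - t = 3132077700126 - 1*(-14669393100) = 3132077700126 + 14669393100 = 3146747093226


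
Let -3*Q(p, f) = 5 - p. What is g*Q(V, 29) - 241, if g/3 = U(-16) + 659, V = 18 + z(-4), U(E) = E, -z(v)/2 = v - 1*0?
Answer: 13262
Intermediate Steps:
z(v) = -2*v (z(v) = -2*(v - 1*0) = -2*(v + 0) = -2*v)
V = 26 (V = 18 - 2*(-4) = 18 + 8 = 26)
Q(p, f) = -5/3 + p/3 (Q(p, f) = -(5 - p)/3 = -5/3 + p/3)
g = 1929 (g = 3*(-16 + 659) = 3*643 = 1929)
g*Q(V, 29) - 241 = 1929*(-5/3 + (⅓)*26) - 241 = 1929*(-5/3 + 26/3) - 241 = 1929*7 - 241 = 13503 - 241 = 13262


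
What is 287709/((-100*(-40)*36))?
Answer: 95903/48000 ≈ 1.9980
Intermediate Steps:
287709/((-100*(-40)*36)) = 287709/((4000*36)) = 287709/144000 = 287709*(1/144000) = 95903/48000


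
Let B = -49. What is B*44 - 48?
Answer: -2204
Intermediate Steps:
B*44 - 48 = -49*44 - 48 = -2156 - 48 = -2204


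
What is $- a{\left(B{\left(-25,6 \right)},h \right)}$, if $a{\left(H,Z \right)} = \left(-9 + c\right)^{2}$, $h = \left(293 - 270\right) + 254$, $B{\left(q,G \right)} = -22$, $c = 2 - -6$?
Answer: $-1$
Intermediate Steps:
$c = 8$ ($c = 2 + 6 = 8$)
$h = 277$ ($h = 23 + 254 = 277$)
$a{\left(H,Z \right)} = 1$ ($a{\left(H,Z \right)} = \left(-9 + 8\right)^{2} = \left(-1\right)^{2} = 1$)
$- a{\left(B{\left(-25,6 \right)},h \right)} = \left(-1\right) 1 = -1$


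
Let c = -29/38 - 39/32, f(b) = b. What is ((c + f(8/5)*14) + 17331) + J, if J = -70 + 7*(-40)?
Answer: 51684311/3040 ≈ 17001.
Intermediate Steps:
c = -1205/608 (c = -29*1/38 - 39*1/32 = -29/38 - 39/32 = -1205/608 ≈ -1.9819)
J = -350 (J = -70 - 280 = -350)
((c + f(8/5)*14) + 17331) + J = ((-1205/608 + (8/5)*14) + 17331) - 350 = ((-1205/608 + 112/5) + 17331) - 350 = (62071/3040 + 17331) - 350 = 52748311/3040 - 350 = 51684311/3040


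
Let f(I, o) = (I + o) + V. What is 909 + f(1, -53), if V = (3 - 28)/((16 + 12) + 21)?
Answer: 41968/49 ≈ 856.49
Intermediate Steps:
V = -25/49 (V = -25/(28 + 21) = -25/49 ≈ -0.51020)
f(I, o) = -25/49 + I + o (f(I, o) = (I + o) - 25/49 = -25/49 + I + o)
909 + f(1, -53) = 909 + (-25/49 + 1 - 53) = 909 - 2573/49 = 41968/49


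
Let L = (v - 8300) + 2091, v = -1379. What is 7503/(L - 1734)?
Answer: -7503/9322 ≈ -0.80487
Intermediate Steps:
L = -7588 (L = (-1379 - 8300) + 2091 = -9679 + 2091 = -7588)
7503/(L - 1734) = 7503/(-7588 - 1734) = 7503/(-9322) = 7503*(-1/9322) = -7503/9322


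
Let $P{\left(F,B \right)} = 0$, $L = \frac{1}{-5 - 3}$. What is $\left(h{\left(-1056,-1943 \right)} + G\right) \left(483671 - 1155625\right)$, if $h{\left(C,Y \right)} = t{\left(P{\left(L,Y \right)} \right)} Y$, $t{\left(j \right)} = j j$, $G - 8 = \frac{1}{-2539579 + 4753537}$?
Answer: $- \frac{5950712071705}{1106979} \approx -5.3756 \cdot 10^{6}$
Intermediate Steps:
$L = - \frac{1}{8}$ ($L = \frac{1}{-8} = - \frac{1}{8} \approx -0.125$)
$G = \frac{17711665}{2213958}$ ($G = 8 + \frac{1}{-2539579 + 4753537} = 8 + \frac{1}{2213958} = \frac{17711665}{2213958} \approx 8.0$)
$t{\left(j \right)} = j^{2}$
$h{\left(C,Y \right)} = 0$ ($h{\left(C,Y \right)} = 0^{2} Y = 0 Y = 0$)
$\left(h{\left(-1056,-1943 \right)} + G\right) \left(483671 - 1155625\right) = \left(0 + \frac{17711665}{2213958}\right) \left(483671 - 1155625\right) = \frac{17711665}{2213958} \left(-671954\right) = - \frac{5950712071705}{1106979}$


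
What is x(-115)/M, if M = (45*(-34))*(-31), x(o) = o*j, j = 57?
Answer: -437/3162 ≈ -0.13820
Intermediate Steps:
x(o) = 57*o (x(o) = o*57 = 57*o)
M = 47430 (M = -1530*(-31) = 47430)
x(-115)/M = (57*(-115))/47430 = -6555*1/47430 = -437/3162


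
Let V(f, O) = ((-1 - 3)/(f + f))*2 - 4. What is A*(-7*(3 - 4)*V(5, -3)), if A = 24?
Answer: -4032/5 ≈ -806.40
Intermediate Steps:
V(f, O) = -4 - 4/f (V(f, O) = -4*1/(2*f)*2 - 4 = -2/f*2 - 4 = -4/f - 4 = -4 - 4/f)
A*(-7*(3 - 4)*V(5, -3)) = 24*(-7*(3 - 4)*(-4 - 4/5)) = 24*(-(-7)*(-4 - 4*⅕)) = 24*(-(-7)*(-4 - ⅘)) = 24*(-(-7)*(-24)/5) = 24*(-7*24/5) = 24*(-168/5) = -4032/5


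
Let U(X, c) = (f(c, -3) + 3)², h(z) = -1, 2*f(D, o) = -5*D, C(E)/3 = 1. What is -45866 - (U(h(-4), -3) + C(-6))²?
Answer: -939065/16 ≈ -58692.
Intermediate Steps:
C(E) = 3 (C(E) = 3*1 = 3)
f(D, o) = -5*D/2 (f(D, o) = (-5*D)/2 = -5*D/2)
U(X, c) = (3 - 5*c/2)² (U(X, c) = (-5*c/2 + 3)² = (3 - 5*c/2)²)
-45866 - (U(h(-4), -3) + C(-6))² = -45866 - ((-6 + 5*(-3))²/4 + 3)² = -45866 - ((-6 - 15)²/4 + 3)² = -45866 - ((¼)*(-21)² + 3)² = -45866 - ((¼)*441 + 3)² = -45866 - (441/4 + 3)² = -45866 - (453/4)² = -45866 - 1*205209/16 = -45866 - 205209/16 = -939065/16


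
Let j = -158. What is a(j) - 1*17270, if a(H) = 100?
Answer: -17170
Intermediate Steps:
a(j) - 1*17270 = 100 - 1*17270 = 100 - 17270 = -17170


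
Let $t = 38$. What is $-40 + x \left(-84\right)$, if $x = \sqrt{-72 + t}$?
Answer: $-40 - 84 i \sqrt{34} \approx -40.0 - 489.8 i$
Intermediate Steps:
$x = i \sqrt{34}$ ($x = \sqrt{-72 + 38} = \sqrt{-34} = i \sqrt{34} \approx 5.8309 i$)
$-40 + x \left(-84\right) = -40 + i \sqrt{34} \left(-84\right) = -40 - 84 i \sqrt{34}$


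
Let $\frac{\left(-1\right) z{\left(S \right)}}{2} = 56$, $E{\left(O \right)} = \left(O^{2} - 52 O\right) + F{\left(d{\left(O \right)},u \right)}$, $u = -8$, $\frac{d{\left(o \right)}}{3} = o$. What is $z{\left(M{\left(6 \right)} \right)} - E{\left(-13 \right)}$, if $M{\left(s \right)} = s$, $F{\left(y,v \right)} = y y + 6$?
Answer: $-2484$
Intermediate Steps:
$d{\left(o \right)} = 3 o$
$F{\left(y,v \right)} = 6 + y^{2}$ ($F{\left(y,v \right)} = y^{2} + 6 = 6 + y^{2}$)
$E{\left(O \right)} = 6 - 52 O + 10 O^{2}$ ($E{\left(O \right)} = \left(O^{2} - 52 O\right) + \left(6 + \left(3 O\right)^{2}\right) = \left(O^{2} - 52 O\right) + \left(6 + 9 O^{2}\right) = 6 - 52 O + 10 O^{2}$)
$z{\left(S \right)} = -112$ ($z{\left(S \right)} = \left(-2\right) 56 = -112$)
$z{\left(M{\left(6 \right)} \right)} - E{\left(-13 \right)} = -112 - \left(6 - -676 + 10 \left(-13\right)^{2}\right) = -112 - \left(6 + 676 + 10 \cdot 169\right) = -112 - \left(6 + 676 + 1690\right) = -112 - 2372 = -2484$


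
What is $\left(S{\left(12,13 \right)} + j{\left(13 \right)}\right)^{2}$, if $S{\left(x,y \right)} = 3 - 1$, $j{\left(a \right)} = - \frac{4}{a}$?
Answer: $\frac{484}{169} \approx 2.8639$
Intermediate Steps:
$S{\left(x,y \right)} = 2$
$\left(S{\left(12,13 \right)} + j{\left(13 \right)}\right)^{2} = \left(2 - \frac{4}{13}\right)^{2} = \left(\frac{22}{13}\right)^{2} = \frac{484}{169}$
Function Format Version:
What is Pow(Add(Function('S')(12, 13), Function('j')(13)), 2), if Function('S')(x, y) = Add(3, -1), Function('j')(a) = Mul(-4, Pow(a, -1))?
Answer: Rational(484, 169) ≈ 2.8639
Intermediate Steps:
Function('S')(x, y) = 2
Pow(Add(Function('S')(12, 13), Function('j')(13)), 2) = Pow(Add(2, Mul(-4, Pow(13, -1))), 2) = Pow(Add(2, Mul(-4, Rational(1, 13))), 2) = Pow(Add(2, Rational(-4, 13)), 2) = Pow(Rational(22, 13), 2) = Rational(484, 169)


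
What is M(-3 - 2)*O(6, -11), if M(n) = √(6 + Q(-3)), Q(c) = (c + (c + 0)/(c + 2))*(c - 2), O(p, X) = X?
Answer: -11*√6 ≈ -26.944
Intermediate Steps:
Q(c) = (-2 + c)*(c + c/(2 + c)) (Q(c) = (c + c/(2 + c))*(-2 + c) = (-2 + c)*(c + c/(2 + c)))
M(n) = √6 (M(n) = √(6 - 3*(-6 - 3 + (-3)²)/(2 - 3)) = √(6 - 3*(-6 - 3 + 9)/(-1)) = √(6 - 3*(-1)*0) = √(6 + 0) = √6)
M(-3 - 2)*O(6, -11) = √6*(-11) = -11*√6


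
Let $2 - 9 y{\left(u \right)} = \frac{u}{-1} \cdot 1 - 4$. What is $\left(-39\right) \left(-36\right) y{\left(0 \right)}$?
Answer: $936$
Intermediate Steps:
$y{\left(u \right)} = \frac{2}{3} + \frac{u}{9}$ ($y{\left(u \right)} = \frac{2}{9} - \frac{\frac{u}{-1} \cdot 1 - 4}{9} = \frac{2}{9} - \frac{u \left(-1\right) 1 - 4}{9} = \frac{2}{9} - \frac{- u 1 - 4}{9} = \frac{2}{9} - \frac{- u - 4}{9} = \frac{2}{9} - \frac{-4 - u}{9} = \frac{2}{9} + \left(\frac{4}{9} + \frac{u}{9}\right) = \frac{2}{3} + \frac{u}{9}$)
$\left(-39\right) \left(-36\right) y{\left(0 \right)} = \left(-39\right) \left(-36\right) \left(\frac{2}{3} + \frac{1}{9} \cdot 0\right) = 1404 \left(\frac{2}{3} + 0\right) = 1404 \cdot \frac{2}{3} = 936$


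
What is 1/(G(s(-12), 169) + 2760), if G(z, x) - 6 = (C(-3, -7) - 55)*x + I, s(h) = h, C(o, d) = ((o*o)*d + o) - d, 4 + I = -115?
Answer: -1/16619 ≈ -6.0172e-5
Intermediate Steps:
I = -119 (I = -4 - 115 = -119)
C(o, d) = o - d + d*o² (C(o, d) = (o²*d + o) - d = (d*o² + o) - d = (o + d*o²) - d = o - d + d*o²)
G(z, x) = -113 - 114*x (G(z, x) = 6 + (((-3 - 1*(-7) - 7*(-3)²) - 55)*x - 119) = 6 + (((-3 + 7 - 7*9) - 55)*x - 119) = 6 + (((-3 + 7 - 63) - 55)*x - 119) = 6 + ((-59 - 55)*x - 119) = 6 + (-114*x - 119) = 6 + (-119 - 114*x) = -113 - 114*x)
1/(G(s(-12), 169) + 2760) = 1/((-113 - 114*169) + 2760) = 1/((-113 - 19266) + 2760) = 1/(-19379 + 2760) = 1/(-16619) = -1/16619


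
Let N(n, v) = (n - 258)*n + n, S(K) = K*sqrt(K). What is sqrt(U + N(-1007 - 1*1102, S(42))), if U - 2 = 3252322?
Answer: 3*sqrt(915802) ≈ 2870.9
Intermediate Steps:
S(K) = K**(3/2)
N(n, v) = n + n*(-258 + n) (N(n, v) = (-258 + n)*n + n = n*(-258 + n) + n = n + n*(-258 + n))
U = 3252324 (U = 2 + 3252322 = 3252324)
sqrt(U + N(-1007 - 1*1102, S(42))) = sqrt(3252324 + (-1007 - 1*1102)*(-257 + (-1007 - 1*1102))) = sqrt(3252324 + (-1007 - 1102)*(-257 + (-1007 - 1102))) = sqrt(3252324 - 2109*(-257 - 2109)) = sqrt(3252324 - 2109*(-2366)) = sqrt(3252324 + 4989894) = sqrt(8242218) = 3*sqrt(915802)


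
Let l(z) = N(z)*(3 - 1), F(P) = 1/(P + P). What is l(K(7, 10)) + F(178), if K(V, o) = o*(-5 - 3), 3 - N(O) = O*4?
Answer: 229977/356 ≈ 646.00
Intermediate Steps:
N(O) = 3 - 4*O (N(O) = 3 - O*4 = 3 - 4*O)
F(P) = 1/(2*P)
K(V, o) = -8*o (K(V, o) = o*(-8) = -8*o)
l(z) = 6 - 8*z (l(z) = (3 - 4*z)*(3 - 1) = (3 - 4*z)*2 = 6 - 8*z)
l(K(7, 10)) + F(178) = (6 - (-64)*10) + (½)/178 = (6 - 8*(-80)) + (½)*(1/178) = (6 + 640) + 1/356 = 646 + 1/356 = 229977/356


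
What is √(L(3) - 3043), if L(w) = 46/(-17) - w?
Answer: 2*I*√220269/17 ≈ 55.215*I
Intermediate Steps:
L(w) = -46/17 - w (L(w) = 46*(-1/17) - w = -46/17 - w)
√(L(3) - 3043) = √((-46/17 - 1*3) - 3043) = √((-46/17 - 3) - 3043) = √(-97/17 - 3043) = √(-51828/17) = 2*I*√220269/17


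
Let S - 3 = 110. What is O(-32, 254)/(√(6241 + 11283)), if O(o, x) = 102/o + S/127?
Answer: -4669*√4381/17804384 ≈ -0.017357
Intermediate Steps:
S = 113 (S = 3 + 110 = 113)
O(o, x) = 113/127 + 102/o (O(o, x) = 102/o + 113/127 = 113/127 + 102/o)
O(-32, 254)/(√(6241 + 11283)) = (113/127 + 102/(-32))/(√(6241 + 11283)) = (113/127 + 102*(-1/32))/(√17524) = (113/127 - 51/16)/((2*√4381)) = -4669*√4381/17804384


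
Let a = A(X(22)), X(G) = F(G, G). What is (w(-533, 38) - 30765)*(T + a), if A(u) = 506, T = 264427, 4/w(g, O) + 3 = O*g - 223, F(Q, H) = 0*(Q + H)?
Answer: -41731398639333/5120 ≈ -8.1507e+9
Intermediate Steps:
F(Q, H) = 0 (F(Q, H) = 0*(H + Q) = 0)
X(G) = 0
w(g, O) = 4/(-226 + O*g) (w(g, O) = 4/(-3 + (O*g - 223)) = 4/(-3 + (-223 + O*g)) = 4/(-226 + O*g))
a = 506
(w(-533, 38) - 30765)*(T + a) = (4/(-226 + 38*(-533)) - 30765)*(264427 + 506) = (4/(-226 - 20254) - 30765)*264933 = (4/(-20480) - 30765)*264933 = (4*(-1/20480) - 30765)*264933 = (-1/5120 - 30765)*264933 = -157516801/5120*264933 = -41731398639333/5120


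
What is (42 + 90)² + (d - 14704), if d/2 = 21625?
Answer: 45970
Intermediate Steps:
d = 43250 (d = 2*21625 = 43250)
(42 + 90)² + (d - 14704) = (42 + 90)² + (43250 - 14704) = 132² + 28546 = 17424 + 28546 = 45970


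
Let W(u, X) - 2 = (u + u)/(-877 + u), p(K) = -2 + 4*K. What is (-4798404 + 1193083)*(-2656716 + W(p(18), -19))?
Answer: 7729694072326498/807 ≈ 9.5783e+12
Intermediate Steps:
W(u, X) = 2 + 2*u/(-877 + u) (W(u, X) = 2 + (u + u)/(-877 + u) = 2 + (2*u)/(-877 + u) = 2 + 2*u/(-877 + u))
(-4798404 + 1193083)*(-2656716 + W(p(18), -19)) = (-4798404 + 1193083)*(-2656716 + 2*(-877 + 2*(-2 + 4*18))/(-877 + (-2 + 4*18))) = -3605321*(-2656716 + 2*(-877 + 2*(-2 + 72))/(-877 + (-2 + 72))) = -3605321*(-2656716 + 2*(-877 + 2*70)/(-877 + 70)) = -3605321*(-2656716 + 2*(-877 + 140)/(-807)) = -3605321*(-2656716 + 2*(-1/807)*(-737)) = -3605321*(-2656716 + 1474/807) = -3605321*(-2143968338/807) = 7729694072326498/807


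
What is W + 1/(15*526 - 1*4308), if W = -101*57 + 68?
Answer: -20377997/3582 ≈ -5689.0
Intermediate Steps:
W = -5689 (W = -5757 + 68 = -5689)
W + 1/(15*526 - 1*4308) = -5689 + 1/(15*526 - 1*4308) = -5689 + 1/(7890 - 4308) = -5689 + 1/3582 = -20377997/3582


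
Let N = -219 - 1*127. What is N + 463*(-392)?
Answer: -181842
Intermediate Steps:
N = -346 (N = -219 - 127 = -346)
N + 463*(-392) = -346 + 463*(-392) = -346 - 181496 = -181842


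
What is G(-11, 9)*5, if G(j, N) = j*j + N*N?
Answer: 1010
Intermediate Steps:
G(j, N) = N² + j² (G(j, N) = j² + N² = N² + j²)
G(-11, 9)*5 = (9² + (-11)²)*5 = (81 + 121)*5 = 202*5 = 1010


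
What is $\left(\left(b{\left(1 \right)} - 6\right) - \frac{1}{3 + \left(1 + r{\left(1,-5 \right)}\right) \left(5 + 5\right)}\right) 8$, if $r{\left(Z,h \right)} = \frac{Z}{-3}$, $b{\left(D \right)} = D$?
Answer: $- \frac{1184}{29} \approx -40.828$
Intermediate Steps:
$r{\left(Z,h \right)} = - \frac{Z}{3}$ ($r{\left(Z,h \right)} = Z \left(- \frac{1}{3}\right) = - \frac{Z}{3}$)
$\left(\left(b{\left(1 \right)} - 6\right) - \frac{1}{3 + \left(1 + r{\left(1,-5 \right)}\right) \left(5 + 5\right)}\right) 8 = \left(\left(1 - 6\right) - \frac{1}{3 + \left(1 - \frac{1}{3}\right) \left(5 + 5\right)}\right) 8 = \left(\left(1 - 6\right) - \frac{1}{3 + \left(1 - \frac{1}{3}\right) 10}\right) 8 = \left(-5 - \frac{1}{3 + \frac{2}{3} \cdot 10}\right) 8 = \left(-5 - \frac{1}{3 + \frac{20}{3}}\right) 8 = \left(-5 - \frac{1}{\frac{29}{3}}\right) 8 = \left(-5 - \frac{3}{29}\right) 8 = \left(- \frac{148}{29}\right) 8 = - \frac{1184}{29}$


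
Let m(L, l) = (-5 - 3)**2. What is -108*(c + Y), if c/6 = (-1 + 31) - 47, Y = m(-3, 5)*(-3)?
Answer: 31752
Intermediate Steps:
m(L, l) = 64 (m(L, l) = (-8)**2 = 64)
Y = -192 (Y = 64*(-3) = -192)
c = -102 (c = 6*((-1 + 31) - 47) = 6*(30 - 47) = 6*(-17) = -102)
-108*(c + Y) = -108*(-102 - 192) = -108*(-294) = 31752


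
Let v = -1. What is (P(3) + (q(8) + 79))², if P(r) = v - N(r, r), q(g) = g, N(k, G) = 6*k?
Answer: 4624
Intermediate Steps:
P(r) = -1 - 6*r
(P(3) + (q(8) + 79))² = ((-1 - 6*3) + (8 + 79))² = ((-1 - 18) + 87)² = (-19 + 87)² = 68² = 4624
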